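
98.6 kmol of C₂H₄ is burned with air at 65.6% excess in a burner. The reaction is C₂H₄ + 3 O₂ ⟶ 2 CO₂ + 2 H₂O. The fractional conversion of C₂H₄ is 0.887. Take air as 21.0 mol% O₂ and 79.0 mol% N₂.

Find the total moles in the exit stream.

Stoichiometric O₂ = 3 × 98.6 = 295.8 kmol; O₂ fed = 295.8 × 1.656 = 489.8 kmol.
N₂ fed = 489.8 × 79/21 = 1843 kmol.
Fuel reacted = 0.887 × 98.6 → ξ = 87.46 kmol.
Outlet (n = n₀ + ν ξ):
  C₂H₄: 98.6 − 1(87.46) = 11.14
  O₂: 489.8 − 3(87.46) = 227.5
  N₂: 1843 (inert)
  CO₂: 0 + 2(87.46) = 174.9
  H₂O: 0 + 2(87.46) = 174.9
Total out = 11.14 + 227.5 + 1843 + 174.9 + 174.9 = 2431 kmol.

2430 kmol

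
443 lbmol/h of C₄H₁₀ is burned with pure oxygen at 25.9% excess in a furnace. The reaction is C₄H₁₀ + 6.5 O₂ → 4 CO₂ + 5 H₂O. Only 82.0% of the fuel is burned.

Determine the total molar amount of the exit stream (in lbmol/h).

4610 lbmol/h

Stoichiometric O₂ = 6.5 × 443 = 2880 lbmol/h; O₂ fed = 2880 × 1.259 = 3625 lbmol/h.
Fuel reacted = 0.82 × 443 → ξ = 363.3 lbmol/h.
Outlet (n = n₀ + ν ξ):
  C₄H₁₀: 443 − 1(363.3) = 79.74
  O₂: 3625 − 6.5(363.3) = 1264
  CO₂: 0 + 4(363.3) = 1453
  H₂O: 0 + 5(363.3) = 1816
Total out = 79.74 + 1264 + 1453 + 1816 = 4613 lbmol/h.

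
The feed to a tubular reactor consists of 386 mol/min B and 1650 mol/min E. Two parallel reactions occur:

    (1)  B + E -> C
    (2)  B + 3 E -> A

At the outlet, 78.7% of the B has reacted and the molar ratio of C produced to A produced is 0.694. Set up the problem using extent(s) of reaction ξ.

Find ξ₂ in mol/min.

Conversion of B: B consumed = 0.787 × 386 = 303.8 mol/min = 1ξ₁ + 1ξ₂.
Selectivity: 1ξ₁ / (1ξ₂) = 0.694 → ξ₁ = 0.694 ξ₂.
Substitute: (1·0.694 + 1) ξ₂ = 303.8 → ξ₂ = 179.3 mol/min, ξ₁ = 124.5 mol/min.
Outlet amounts (n = n₀ + Σ ν·ξ):
  B: 386 − 1(124.5) − 1(179.3) = 82.22
  E: 1650 − 1(124.5) − 3(179.3) = 987.6
  C: 0 + 1(124.5) = 124.5
  A: 0 + 1(179.3) = 179.3

ξ₂ = 179 mol/min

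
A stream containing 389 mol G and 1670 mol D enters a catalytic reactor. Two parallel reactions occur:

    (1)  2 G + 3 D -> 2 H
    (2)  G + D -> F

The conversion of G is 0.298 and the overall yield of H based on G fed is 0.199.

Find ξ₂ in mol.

Yield of H: 2ξ₁ / 389 = 0.199 → ξ₁ = 38.71 mol.
Conversion of G: 2ξ₁ + 1ξ₂ = 0.298 × 389 = 115.9 → ξ₂ = 38.51 mol.
Outlet amounts (n = n₀ + Σ ν·ξ):
  G: 389 − 2(38.71) − 1(38.51) = 273.1
  D: 1670 − 3(38.71) − 1(38.51) = 1515
  H: 0 + 2(38.71) = 77.41
  F: 0 + 1(38.51) = 38.51

ξ₂ = 38.5 mol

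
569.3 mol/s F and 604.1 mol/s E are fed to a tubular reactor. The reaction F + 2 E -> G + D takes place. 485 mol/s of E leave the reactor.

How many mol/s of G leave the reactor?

For E: n = n₀ − 2ξ → 485 = 604.1 − 2ξ, giving ξ = 59.55 mol/s.
Outlet amounts (n = n₀ + ν ξ):
  F: 569.3 − 1(59.55) = 509.7
  E: 604.1 − 2(59.55) = 485
  G: 0 + 1(59.55) = 59.55
  D: 0 + 1(59.55) = 59.55

59.6 mol/s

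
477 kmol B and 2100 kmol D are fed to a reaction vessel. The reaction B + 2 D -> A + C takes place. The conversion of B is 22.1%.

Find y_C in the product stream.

B reacted = 0.221 × 477 = 105.4 kmol; ν_B = −1, so ξ = 105.4/1 = 105.4 kmol.
Outlet amounts (n = n₀ + ν ξ):
  B: 477 − 1(105.4) = 371.6
  D: 2100 − 2(105.4) = 1889
  A: 0 + 1(105.4) = 105.4
  C: 0 + 1(105.4) = 105.4
Total out = 2472 kmol; y_C = 105.4 / 2472 = 0.04265.

0.0427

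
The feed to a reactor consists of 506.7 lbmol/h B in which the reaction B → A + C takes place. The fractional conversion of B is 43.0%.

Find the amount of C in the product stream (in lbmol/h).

218 lbmol/h

B reacted = 0.43 × 506.7 = 217.9 lbmol/h; ν_B = −1, so ξ = 217.9/1 = 217.9 lbmol/h.
Outlet amounts (n = n₀ + ν ξ):
  B: 506.7 − 1(217.9) = 288.8
  A: 0 + 1(217.9) = 217.9
  C: 0 + 1(217.9) = 217.9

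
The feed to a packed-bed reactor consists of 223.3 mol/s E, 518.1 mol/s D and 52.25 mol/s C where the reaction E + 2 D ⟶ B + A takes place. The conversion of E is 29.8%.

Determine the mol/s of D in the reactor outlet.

385 mol/s

E reacted = 0.298 × 223.3 = 66.54 mol/s; ν_E = −1, so ξ = 66.54/1 = 66.54 mol/s.
Outlet amounts (n = n₀ + ν ξ):
  E: 223.3 − 1(66.54) = 156.8
  D: 518.1 − 2(66.54) = 385
  B: 0 + 1(66.54) = 66.54
  A: 0 + 1(66.54) = 66.54
  C: 52.25 (inert)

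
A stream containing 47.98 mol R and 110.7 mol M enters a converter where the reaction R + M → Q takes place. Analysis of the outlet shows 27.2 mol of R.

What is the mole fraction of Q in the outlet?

0.151

For R: n = n₀ − 1ξ → 27.2 = 47.98 − 1ξ, giving ξ = 20.78 mol.
Outlet amounts (n = n₀ + ν ξ):
  R: 47.98 − 1(20.78) = 27.2
  M: 110.7 − 1(20.78) = 89.92
  Q: 0 + 1(20.78) = 20.78
Total out = 137.9 mol; y_Q = 20.78 / 137.9 = 0.1507.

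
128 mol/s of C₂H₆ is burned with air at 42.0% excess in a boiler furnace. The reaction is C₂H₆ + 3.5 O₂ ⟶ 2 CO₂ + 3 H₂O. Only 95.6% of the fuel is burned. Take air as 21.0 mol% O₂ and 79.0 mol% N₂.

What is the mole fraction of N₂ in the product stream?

0.744

Stoichiometric O₂ = 3.5 × 128 = 448 mol/s; O₂ fed = 448 × 1.420 = 636.2 mol/s.
N₂ fed = 636.2 × 79/21 = 2393 mol/s.
Fuel reacted = 0.956 × 128 → ξ = 122.4 mol/s.
Outlet (n = n₀ + ν ξ):
  C₂H₆: 128 − 1(122.4) = 5.632
  O₂: 636.2 − 3.5(122.4) = 207.9
  N₂: 2393 (inert)
  CO₂: 0 + 2(122.4) = 244.7
  H₂O: 0 + 3(122.4) = 367.1
Total out = 3219 mol/s; y_N₂ = 2393 / 3219 = 0.7436.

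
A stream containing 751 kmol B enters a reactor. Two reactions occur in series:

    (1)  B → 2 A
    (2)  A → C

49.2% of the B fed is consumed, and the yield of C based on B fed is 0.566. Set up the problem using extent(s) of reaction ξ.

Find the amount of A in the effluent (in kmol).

Conversion of B: B consumed = 1ξ₁ = 0.492 × 751 → ξ₁ = 369.5 kmol.
Yield of C: 1ξ₂ / 751 = 0.566 → ξ₂ = 425.1 kmol.
Outlet amounts (n = n₀ + Σ ν·ξ):
  B: 751 − 1(369.5) = 381.5
  A: 0 + 2(369.5) − 1(425.1) = 313.9
  C: 0 + 1(425.1) = 425.1

314 kmol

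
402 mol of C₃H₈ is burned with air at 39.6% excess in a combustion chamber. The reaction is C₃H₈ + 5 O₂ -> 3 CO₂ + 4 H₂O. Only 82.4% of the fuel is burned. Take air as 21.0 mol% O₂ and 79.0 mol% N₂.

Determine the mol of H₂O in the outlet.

1320 mol

Stoichiometric O₂ = 5 × 402 = 2010 mol; O₂ fed = 2010 × 1.396 = 2806 mol.
N₂ fed = 2806 × 79/21 = 10560 mol.
Fuel reacted = 0.824 × 402 → ξ = 331.2 mol.
Outlet (n = n₀ + ν ξ):
  C₃H₈: 402 − 1(331.2) = 70.75
  O₂: 2806 − 5(331.2) = 1150
  N₂: 10560 (inert)
  CO₂: 0 + 3(331.2) = 993.7
  H₂O: 0 + 4(331.2) = 1325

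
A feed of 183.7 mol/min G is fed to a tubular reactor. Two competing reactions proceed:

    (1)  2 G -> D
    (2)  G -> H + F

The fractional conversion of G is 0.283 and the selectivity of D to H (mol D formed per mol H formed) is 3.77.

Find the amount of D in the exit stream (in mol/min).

Conversion of G: G consumed = 0.283 × 183.7 = 51.99 mol/min = 2ξ₁ + 1ξ₂.
Selectivity: 1ξ₁ / (1ξ₂) = 3.77 → ξ₁ = 3.77 ξ₂.
Substitute: (2·3.77 + 1) ξ₂ = 51.99 → ξ₂ = 6.087 mol/min, ξ₁ = 22.95 mol/min.
Outlet amounts (n = n₀ + Σ ν·ξ):
  G: 183.7 − 2(22.95) − 1(6.087) = 131.7
  D: 0 + 1(22.95) = 22.95
  H: 0 + 1(6.087) = 6.087
  F: 0 + 1(6.087) = 6.087

22.9 mol/min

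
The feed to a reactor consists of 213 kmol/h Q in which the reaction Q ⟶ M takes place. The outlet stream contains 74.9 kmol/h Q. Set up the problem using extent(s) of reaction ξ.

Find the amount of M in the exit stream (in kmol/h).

138 kmol/h

For Q: n = n₀ − 1ξ → 74.9 = 213 − 1ξ, giving ξ = 138.1 kmol/h.
Outlet amounts (n = n₀ + ν ξ):
  Q: 213 − 1(138.1) = 74.9
  M: 0 + 1(138.1) = 138.1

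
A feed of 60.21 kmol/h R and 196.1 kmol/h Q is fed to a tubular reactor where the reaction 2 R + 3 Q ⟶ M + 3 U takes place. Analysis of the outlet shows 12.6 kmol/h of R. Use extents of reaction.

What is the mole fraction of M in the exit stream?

0.102

For R: n = n₀ − 2ξ → 12.6 = 60.21 − 2ξ, giving ξ = 23.8 kmol/h.
Outlet amounts (n = n₀ + ν ξ):
  R: 60.21 − 2(23.8) = 12.6
  Q: 196.1 − 3(23.8) = 124.7
  M: 0 + 1(23.8) = 23.8
  U: 0 + 3(23.8) = 71.41
Total out = 232.5 kmol/h; y_M = 23.8 / 232.5 = 0.1024.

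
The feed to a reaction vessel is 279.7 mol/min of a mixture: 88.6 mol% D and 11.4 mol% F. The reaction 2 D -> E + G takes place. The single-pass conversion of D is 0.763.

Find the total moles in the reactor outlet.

D reacted = 0.763 × 247.8 = 189.1 mol/min; ν_D = −2, so ξ = 189.1/2 = 94.54 mol/min.
Outlet amounts (n = n₀ + ν ξ):
  D: 247.8 − 2(94.54) = 58.73
  E: 0 + 1(94.54) = 94.54
  G: 0 + 1(94.54) = 94.54
  F: 31.89 (inert)
Total out = 58.73 + 94.54 + 94.54 + 31.89 = 279.7 mol/min.

280 mol/min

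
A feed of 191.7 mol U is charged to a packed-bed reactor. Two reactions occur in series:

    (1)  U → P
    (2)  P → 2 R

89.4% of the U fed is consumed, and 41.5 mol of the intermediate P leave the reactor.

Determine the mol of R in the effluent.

260 mol

Conversion of U: U consumed = 1ξ₁ = 0.894 × 191.7 → ξ₁ = 171.4 mol.
P balance: n_P = 0 + 1ξ₁ − 1ξ₂ = 41.5 → ξ₂ = (1·171.4 − 41.5)/1 = 129.9 mol.
Outlet amounts (n = n₀ + Σ ν·ξ):
  U: 191.7 − 1(171.4) = 20.32
  P: 0 + 1(171.4) − 1(129.9) = 41.5
  R: 0 + 2(129.9) = 259.8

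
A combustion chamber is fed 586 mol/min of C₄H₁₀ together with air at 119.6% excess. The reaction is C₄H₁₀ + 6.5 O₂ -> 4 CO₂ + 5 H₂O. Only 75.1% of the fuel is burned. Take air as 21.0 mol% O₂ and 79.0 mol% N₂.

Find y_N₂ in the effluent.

Stoichiometric O₂ = 6.5 × 586 = 3809 mol/min; O₂ fed = 3809 × 2.196 = 8365 mol/min.
N₂ fed = 8365 × 79/21 = 31470 mol/min.
Fuel reacted = 0.751 × 586 → ξ = 440.1 mol/min.
Outlet (n = n₀ + ν ξ):
  C₄H₁₀: 586 − 1(440.1) = 145.9
  O₂: 8365 − 6.5(440.1) = 5504
  N₂: 31470 (inert)
  CO₂: 0 + 4(440.1) = 1760
  H₂O: 0 + 5(440.1) = 2200
Total out = 41080 mol/min; y_N₂ = 31470 / 41080 = 0.766.

0.766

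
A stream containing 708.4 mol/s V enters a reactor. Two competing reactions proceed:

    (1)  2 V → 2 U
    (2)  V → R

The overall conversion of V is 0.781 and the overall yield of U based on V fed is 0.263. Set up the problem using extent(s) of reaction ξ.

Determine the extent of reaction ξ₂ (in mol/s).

Yield of U: 2ξ₁ / 708.4 = 0.263 → ξ₁ = 93.15 mol/s.
Conversion of V: 2ξ₁ + 1ξ₂ = 0.781 × 708.4 = 553.3 → ξ₂ = 367 mol/s.
Outlet amounts (n = n₀ + Σ ν·ξ):
  V: 708.4 − 2(93.15) − 1(367) = 155.1
  U: 0 + 2(93.15) = 186.3
  R: 0 + 1(367) = 367

ξ₂ = 367 mol/s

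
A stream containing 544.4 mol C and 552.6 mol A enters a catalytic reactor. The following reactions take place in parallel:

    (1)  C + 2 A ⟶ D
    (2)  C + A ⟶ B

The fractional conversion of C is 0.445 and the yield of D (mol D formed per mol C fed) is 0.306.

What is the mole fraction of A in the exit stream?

0.209

Yield of D: 1ξ₁ / 544.4 = 0.306 → ξ₁ = 166.6 mol.
Conversion of C: 1ξ₁ + 1ξ₂ = 0.445 × 544.4 = 242.3 → ξ₂ = 75.67 mol.
Outlet amounts (n = n₀ + Σ ν·ξ):
  C: 544.4 − 1(166.6) − 1(75.67) = 302.1
  A: 552.6 − 2(166.6) − 1(75.67) = 143.8
  D: 0 + 1(166.6) = 166.6
  B: 0 + 1(75.67) = 75.67
Total out = 688.2 mol; y_A = 143.8 / 688.2 = 0.2089.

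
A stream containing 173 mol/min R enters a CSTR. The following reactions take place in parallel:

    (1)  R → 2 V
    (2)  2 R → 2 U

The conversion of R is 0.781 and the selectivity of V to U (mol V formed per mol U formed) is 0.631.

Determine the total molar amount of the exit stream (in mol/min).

Conversion of R: R consumed = 0.781 × 173 = 135.1 mol/min = 1ξ₁ + 2ξ₂.
Selectivity: 2ξ₁ / (2ξ₂) = 0.631 → ξ₁ = 0.631 ξ₂.
Substitute: (1·0.631 + 2) ξ₂ = 135.1 → ξ₂ = 51.35 mol/min, ξ₁ = 32.4 mol/min.
Outlet amounts (n = n₀ + Σ ν·ξ):
  R: 173 − 1(32.4) − 2(51.35) = 37.89
  V: 0 + 2(32.4) = 64.81
  U: 0 + 2(51.35) = 102.7
Total out = 37.89 + 64.81 + 102.7 = 205.4 mol/min.

205 mol/min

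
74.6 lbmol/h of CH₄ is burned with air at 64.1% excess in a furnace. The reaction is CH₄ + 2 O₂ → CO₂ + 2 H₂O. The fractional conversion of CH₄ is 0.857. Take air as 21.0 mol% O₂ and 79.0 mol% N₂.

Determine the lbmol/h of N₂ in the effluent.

Stoichiometric O₂ = 2 × 74.6 = 149.2 lbmol/h; O₂ fed = 149.2 × 1.641 = 244.8 lbmol/h.
N₂ fed = 244.8 × 79/21 = 921.1 lbmol/h.
Fuel reacted = 0.857 × 74.6 → ξ = 63.93 lbmol/h.
Outlet (n = n₀ + ν ξ):
  CH₄: 74.6 − 1(63.93) = 10.67
  O₂: 244.8 − 2(63.93) = 117
  N₂: 921.1 (inert)
  CO₂: 0 + 1(63.93) = 63.93
  H₂O: 0 + 2(63.93) = 127.9

921 lbmol/h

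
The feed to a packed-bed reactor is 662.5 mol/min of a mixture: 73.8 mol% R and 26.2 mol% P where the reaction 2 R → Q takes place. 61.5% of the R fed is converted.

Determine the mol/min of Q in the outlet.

150 mol/min

R reacted = 0.615 × 488.9 = 300.7 mol/min; ν_R = −2, so ξ = 300.7/2 = 150.3 mol/min.
Outlet amounts (n = n₀ + ν ξ):
  R: 488.9 − 2(150.3) = 188.2
  Q: 0 + 1(150.3) = 150.3
  P: 173.6 (inert)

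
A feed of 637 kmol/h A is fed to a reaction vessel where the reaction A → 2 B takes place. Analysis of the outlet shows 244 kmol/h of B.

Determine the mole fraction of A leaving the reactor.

For B: n = n₀ + 2ξ → 244 = 0 + 2ξ, giving ξ = 122 kmol/h.
Outlet amounts (n = n₀ + ν ξ):
  A: 637 − 1(122) = 515
  B: 0 + 2(122) = 244
Total out = 759 kmol/h; y_A = 515 / 759 = 0.6785.

0.679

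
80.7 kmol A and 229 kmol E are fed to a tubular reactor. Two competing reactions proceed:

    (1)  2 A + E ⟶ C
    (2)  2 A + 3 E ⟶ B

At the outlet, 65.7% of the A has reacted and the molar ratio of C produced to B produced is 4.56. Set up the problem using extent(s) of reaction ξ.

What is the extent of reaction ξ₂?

Conversion of A: A consumed = 0.657 × 80.7 = 53.02 kmol = 2ξ₁ + 2ξ₂.
Selectivity: 1ξ₁ / (1ξ₂) = 4.56 → ξ₁ = 4.56 ξ₂.
Substitute: (2·4.56 + 2) ξ₂ = 53.02 → ξ₂ = 4.768 kmol, ξ₁ = 21.74 kmol.
Outlet amounts (n = n₀ + Σ ν·ξ):
  A: 80.7 − 2(21.74) − 2(4.768) = 27.68
  E: 229 − 1(21.74) − 3(4.768) = 193
  C: 0 + 1(21.74) = 21.74
  B: 0 + 1(4.768) = 4.768

ξ₂ = 4.77 kmol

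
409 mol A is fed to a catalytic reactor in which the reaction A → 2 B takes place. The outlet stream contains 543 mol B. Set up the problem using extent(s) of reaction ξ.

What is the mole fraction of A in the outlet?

For B: n = n₀ + 2ξ → 543 = 0 + 2ξ, giving ξ = 271.5 mol.
Outlet amounts (n = n₀ + ν ξ):
  A: 409 − 1(271.5) = 137.5
  B: 0 + 2(271.5) = 543
Total out = 680.5 mol; y_A = 137.5 / 680.5 = 0.2021.

0.202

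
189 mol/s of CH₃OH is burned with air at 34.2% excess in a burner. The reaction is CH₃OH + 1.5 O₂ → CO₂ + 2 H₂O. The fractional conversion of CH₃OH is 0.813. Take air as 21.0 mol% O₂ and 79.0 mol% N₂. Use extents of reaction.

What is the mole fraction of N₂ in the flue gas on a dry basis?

Stoichiometric O₂ = 1.5 × 189 = 283.5 mol/s; O₂ fed = 283.5 × 1.342 = 380.5 mol/s.
N₂ fed = 380.5 × 79/21 = 1431 mol/s.
Fuel reacted = 0.813 × 189 → ξ = 153.7 mol/s.
Outlet (n = n₀ + ν ξ):
  CH₃OH: 189 − 1(153.7) = 35.34
  O₂: 380.5 − 1.5(153.7) = 150
  N₂: 1431 (inert)
  CO₂: 0 + 1(153.7) = 153.7
  H₂O: 0 + 2(153.7) = 307.3
Dry total = 1770 mol/s; y_N₂ (dry) = 1431 / 1770 = 0.8085.

0.809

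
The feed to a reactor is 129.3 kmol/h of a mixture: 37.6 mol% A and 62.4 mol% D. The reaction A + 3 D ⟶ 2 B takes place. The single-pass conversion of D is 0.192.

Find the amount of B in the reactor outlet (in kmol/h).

10.3 kmol/h

D reacted = 0.192 × 80.68 = 15.49 kmol/h; ν_D = −3, so ξ = 15.49/3 = 5.164 kmol/h.
Outlet amounts (n = n₀ + ν ξ):
  A: 48.62 − 1(5.164) = 43.45
  D: 80.68 − 3(5.164) = 65.19
  B: 0 + 2(5.164) = 10.33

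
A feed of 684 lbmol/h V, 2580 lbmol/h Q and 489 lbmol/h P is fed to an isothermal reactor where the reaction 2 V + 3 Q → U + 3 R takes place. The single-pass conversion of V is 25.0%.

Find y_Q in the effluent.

0.634

V reacted = 0.25 × 684 = 171 lbmol/h; ν_V = −2, so ξ = 171/2 = 85.5 lbmol/h.
Outlet amounts (n = n₀ + ν ξ):
  V: 684 − 2(85.5) = 513
  Q: 2580 − 3(85.5) = 2324
  U: 0 + 1(85.5) = 85.5
  R: 0 + 3(85.5) = 256.5
  P: 489 (inert)
Total out = 3668 lbmol/h; y_Q = 2324 / 3668 = 0.6335.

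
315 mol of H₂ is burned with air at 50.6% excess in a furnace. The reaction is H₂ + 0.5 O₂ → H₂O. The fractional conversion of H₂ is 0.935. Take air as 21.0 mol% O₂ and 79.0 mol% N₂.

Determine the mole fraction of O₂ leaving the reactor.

0.0693

Stoichiometric O₂ = 0.5 × 315 = 157.5 mol; O₂ fed = 157.5 × 1.506 = 237.2 mol.
N₂ fed = 237.2 × 79/21 = 892.3 mol.
Fuel reacted = 0.935 × 315 → ξ = 294.5 mol.
Outlet (n = n₀ + ν ξ):
  H₂: 315 − 1(294.5) = 20.47
  O₂: 237.2 − 0.5(294.5) = 89.93
  N₂: 892.3 (inert)
  H₂O: 0 + 1(294.5) = 294.5
Total out = 1297 mol; y_O₂ = 89.93 / 1297 = 0.06933.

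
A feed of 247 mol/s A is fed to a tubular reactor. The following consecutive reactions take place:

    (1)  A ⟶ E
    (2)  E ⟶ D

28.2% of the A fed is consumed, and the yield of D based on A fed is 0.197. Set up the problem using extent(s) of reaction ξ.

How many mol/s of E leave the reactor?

21 mol/s

Conversion of A: A consumed = 1ξ₁ = 0.282 × 247 → ξ₁ = 69.65 mol/s.
Yield of D: 1ξ₂ / 247 = 0.197 → ξ₂ = 48.66 mol/s.
Outlet amounts (n = n₀ + Σ ν·ξ):
  A: 247 − 1(69.65) = 177.3
  E: 0 + 1(69.65) − 1(48.66) = 20.99
  D: 0 + 1(48.66) = 48.66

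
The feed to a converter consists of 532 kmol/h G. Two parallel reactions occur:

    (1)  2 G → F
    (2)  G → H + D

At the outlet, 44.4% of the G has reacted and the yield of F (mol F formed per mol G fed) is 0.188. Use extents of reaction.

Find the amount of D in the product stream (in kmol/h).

36.2 kmol/h

Yield of F: 1ξ₁ / 532 = 0.188 → ξ₁ = 100 kmol/h.
Conversion of G: 2ξ₁ + 1ξ₂ = 0.444 × 532 = 236.2 → ξ₂ = 36.18 kmol/h.
Outlet amounts (n = n₀ + Σ ν·ξ):
  G: 532 − 2(100) − 1(36.18) = 295.8
  F: 0 + 1(100) = 100
  H: 0 + 1(36.18) = 36.18
  D: 0 + 1(36.18) = 36.18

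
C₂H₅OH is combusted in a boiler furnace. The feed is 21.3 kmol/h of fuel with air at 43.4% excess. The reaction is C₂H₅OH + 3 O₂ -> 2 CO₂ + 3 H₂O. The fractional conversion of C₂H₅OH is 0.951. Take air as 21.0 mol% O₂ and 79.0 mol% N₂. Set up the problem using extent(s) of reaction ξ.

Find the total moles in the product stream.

Stoichiometric O₂ = 3 × 21.3 = 63.9 kmol/h; O₂ fed = 63.9 × 1.434 = 91.63 kmol/h.
N₂ fed = 91.63 × 79/21 = 344.7 kmol/h.
Fuel reacted = 0.951 × 21.3 → ξ = 20.26 kmol/h.
Outlet (n = n₀ + ν ξ):
  C₂H₅OH: 21.3 − 1(20.26) = 1.044
  O₂: 91.63 − 3(20.26) = 30.86
  N₂: 344.7 (inert)
  CO₂: 0 + 2(20.26) = 40.51
  H₂O: 0 + 3(20.26) = 60.77
Total out = 1.044 + 30.86 + 344.7 + 40.51 + 60.77 = 477.9 kmol/h.

478 kmol/h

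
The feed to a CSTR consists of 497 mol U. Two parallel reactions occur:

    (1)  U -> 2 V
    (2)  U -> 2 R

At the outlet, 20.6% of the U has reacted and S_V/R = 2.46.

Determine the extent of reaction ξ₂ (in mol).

ξ₂ = 29.6 mol

Conversion of U: U consumed = 0.206 × 497 = 102.4 mol = 1ξ₁ + 1ξ₂.
Selectivity: 2ξ₁ / (2ξ₂) = 2.46 → ξ₁ = 2.46 ξ₂.
Substitute: (1·2.46 + 1) ξ₂ = 102.4 → ξ₂ = 29.59 mol, ξ₁ = 72.79 mol.
Outlet amounts (n = n₀ + Σ ν·ξ):
  U: 497 − 1(72.79) − 1(29.59) = 394.6
  V: 0 + 2(72.79) = 145.6
  R: 0 + 2(29.59) = 59.18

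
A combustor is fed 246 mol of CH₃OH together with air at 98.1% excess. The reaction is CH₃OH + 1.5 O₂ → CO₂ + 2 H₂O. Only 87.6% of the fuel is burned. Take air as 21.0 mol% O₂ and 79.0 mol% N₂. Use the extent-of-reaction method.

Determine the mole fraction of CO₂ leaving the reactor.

0.0562

Stoichiometric O₂ = 1.5 × 246 = 369 mol; O₂ fed = 369 × 1.981 = 731 mol.
N₂ fed = 731 × 79/21 = 2750 mol.
Fuel reacted = 0.876 × 246 → ξ = 215.5 mol.
Outlet (n = n₀ + ν ξ):
  CH₃OH: 246 − 1(215.5) = 30.5
  O₂: 731 − 1.5(215.5) = 407.7
  N₂: 2750 (inert)
  CO₂: 0 + 1(215.5) = 215.5
  H₂O: 0 + 2(215.5) = 431
Total out = 3835 mol; y_CO₂ = 215.5 / 3835 = 0.0562.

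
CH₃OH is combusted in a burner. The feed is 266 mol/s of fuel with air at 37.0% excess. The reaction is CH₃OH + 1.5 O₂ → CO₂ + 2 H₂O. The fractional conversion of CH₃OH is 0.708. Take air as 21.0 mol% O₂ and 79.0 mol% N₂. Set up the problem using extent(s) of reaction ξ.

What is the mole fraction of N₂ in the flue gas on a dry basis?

Stoichiometric O₂ = 1.5 × 266 = 399 mol/s; O₂ fed = 399 × 1.370 = 546.6 mol/s.
N₂ fed = 546.6 × 79/21 = 2056 mol/s.
Fuel reacted = 0.708 × 266 → ξ = 188.3 mol/s.
Outlet (n = n₀ + ν ξ):
  CH₃OH: 266 − 1(188.3) = 77.67
  O₂: 546.6 − 1.5(188.3) = 264.1
  N₂: 2056 (inert)
  CO₂: 0 + 1(188.3) = 188.3
  H₂O: 0 + 2(188.3) = 376.7
Dry total = 2587 mol/s; y_N₂ (dry) = 2056 / 2587 = 0.795.

0.795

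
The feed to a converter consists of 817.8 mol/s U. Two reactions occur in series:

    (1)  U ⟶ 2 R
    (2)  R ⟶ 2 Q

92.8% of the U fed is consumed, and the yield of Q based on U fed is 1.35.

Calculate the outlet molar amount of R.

Conversion of U: U consumed = 1ξ₁ = 0.928 × 817.8 → ξ₁ = 758.9 mol/s.
Yield of Q: 2ξ₂ / 817.8 = 1.35 → ξ₂ = 552 mol/s.
Outlet amounts (n = n₀ + Σ ν·ξ):
  U: 817.8 − 1(758.9) = 58.88
  R: 0 + 2(758.9) − 1(552) = 965.8
  Q: 0 + 2(552) = 1104

966 mol/s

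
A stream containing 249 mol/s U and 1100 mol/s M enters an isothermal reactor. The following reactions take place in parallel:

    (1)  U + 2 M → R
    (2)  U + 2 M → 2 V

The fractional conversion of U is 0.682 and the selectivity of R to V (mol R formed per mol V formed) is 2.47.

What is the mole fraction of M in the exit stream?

Conversion of U: U consumed = 0.682 × 249 = 169.8 mol/s = 1ξ₁ + 1ξ₂.
Selectivity: 1ξ₁ / (2ξ₂) = 2.47 → ξ₁ = 4.94 ξ₂.
Substitute: (1·4.94 + 1) ξ₂ = 169.8 → ξ₂ = 28.59 mol/s, ξ₁ = 141.2 mol/s.
Outlet amounts (n = n₀ + Σ ν·ξ):
  U: 249 − 1(141.2) − 1(28.59) = 79.18
  M: 1100 − 2(141.2) − 2(28.59) = 760.4
  R: 0 + 1(141.2) = 141.2
  V: 0 + 2(28.59) = 57.18
Total out = 1038 mol/s; y_M = 760.4 / 1038 = 0.7326.

0.733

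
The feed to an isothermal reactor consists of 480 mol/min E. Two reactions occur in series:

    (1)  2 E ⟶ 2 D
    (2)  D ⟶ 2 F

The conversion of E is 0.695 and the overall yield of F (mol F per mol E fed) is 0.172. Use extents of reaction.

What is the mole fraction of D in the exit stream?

Conversion of E: E consumed = 2ξ₁ = 0.695 × 480 → ξ₁ = 166.8 mol/min.
Yield of F: 2ξ₂ / 480 = 0.172 → ξ₂ = 41.28 mol/min.
Outlet amounts (n = n₀ + Σ ν·ξ):
  E: 480 − 2(166.8) = 146.4
  D: 0 + 2(166.8) − 1(41.28) = 292.3
  F: 0 + 2(41.28) = 82.56
Total out = 521.3 mol/min; y_D = 292.3 / 521.3 = 0.5608.

0.561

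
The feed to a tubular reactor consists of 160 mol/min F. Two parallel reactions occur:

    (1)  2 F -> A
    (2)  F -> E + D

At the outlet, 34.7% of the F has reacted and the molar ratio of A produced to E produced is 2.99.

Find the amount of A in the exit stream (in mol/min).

23.8 mol/min

Conversion of F: F consumed = 0.347 × 160 = 55.52 mol/min = 2ξ₁ + 1ξ₂.
Selectivity: 1ξ₁ / (1ξ₂) = 2.99 → ξ₁ = 2.99 ξ₂.
Substitute: (2·2.99 + 1) ξ₂ = 55.52 → ξ₂ = 7.954 mol/min, ξ₁ = 23.78 mol/min.
Outlet amounts (n = n₀ + Σ ν·ξ):
  F: 160 − 2(23.78) − 1(7.954) = 104.5
  A: 0 + 1(23.78) = 23.78
  E: 0 + 1(7.954) = 7.954
  D: 0 + 1(7.954) = 7.954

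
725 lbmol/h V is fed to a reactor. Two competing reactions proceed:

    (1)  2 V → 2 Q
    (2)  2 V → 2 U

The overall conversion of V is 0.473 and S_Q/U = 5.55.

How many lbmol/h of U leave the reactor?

52.4 lbmol/h

Conversion of V: V consumed = 0.473 × 725 = 342.9 lbmol/h = 2ξ₁ + 2ξ₂.
Selectivity: 2ξ₁ / (2ξ₂) = 5.55 → ξ₁ = 5.55 ξ₂.
Substitute: (2·5.55 + 2) ξ₂ = 342.9 → ξ₂ = 26.18 lbmol/h, ξ₁ = 145.3 lbmol/h.
Outlet amounts (n = n₀ + Σ ν·ξ):
  V: 725 − 2(145.3) − 2(26.18) = 382.1
  Q: 0 + 2(145.3) = 290.6
  U: 0 + 2(26.18) = 52.35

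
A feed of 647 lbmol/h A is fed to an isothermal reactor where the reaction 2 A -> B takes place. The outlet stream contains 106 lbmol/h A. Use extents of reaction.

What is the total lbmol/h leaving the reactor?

376 lbmol/h

For A: n = n₀ − 2ξ → 106 = 647 − 2ξ, giving ξ = 270.5 lbmol/h.
Outlet amounts (n = n₀ + ν ξ):
  A: 647 − 2(270.5) = 106
  B: 0 + 1(270.5) = 270.5
Total out = 106 + 270.5 = 376.5 lbmol/h.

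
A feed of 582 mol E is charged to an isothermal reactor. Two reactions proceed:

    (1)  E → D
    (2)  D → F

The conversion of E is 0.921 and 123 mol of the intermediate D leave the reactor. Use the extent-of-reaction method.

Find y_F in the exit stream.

0.71

Conversion of E: E consumed = 1ξ₁ = 0.921 × 582 → ξ₁ = 536 mol.
D balance: n_D = 0 + 1ξ₁ − 1ξ₂ = 123 → ξ₂ = (1·536 − 123)/1 = 413 mol.
Outlet amounts (n = n₀ + Σ ν·ξ):
  E: 582 − 1(536) = 45.98
  D: 0 + 1(536) − 1(413) = 123
  F: 0 + 1(413) = 413
Total out = 582 mol; y_F = 413 / 582 = 0.7097.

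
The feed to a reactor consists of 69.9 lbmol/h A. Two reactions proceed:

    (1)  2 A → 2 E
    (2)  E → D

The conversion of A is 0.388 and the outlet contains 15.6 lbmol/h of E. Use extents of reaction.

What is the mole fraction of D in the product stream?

0.165

Conversion of A: A consumed = 2ξ₁ = 0.388 × 69.9 → ξ₁ = 13.56 lbmol/h.
E balance: n_E = 0 + 2ξ₁ − 1ξ₂ = 15.6 → ξ₂ = (2·13.56 − 15.6)/1 = 11.52 lbmol/h.
Outlet amounts (n = n₀ + Σ ν·ξ):
  A: 69.9 − 2(13.56) = 42.78
  E: 0 + 2(13.56) − 1(11.52) = 15.6
  D: 0 + 1(11.52) = 11.52
Total out = 69.9 lbmol/h; y_D = 11.52 / 69.9 = 0.1648.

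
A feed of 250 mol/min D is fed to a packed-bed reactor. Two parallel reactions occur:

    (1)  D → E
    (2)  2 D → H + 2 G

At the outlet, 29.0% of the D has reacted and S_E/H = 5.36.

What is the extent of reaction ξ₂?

ξ₂ = 9.85 mol/min

Conversion of D: D consumed = 0.29 × 250 = 72.5 mol/min = 1ξ₁ + 2ξ₂.
Selectivity: 1ξ₁ / (1ξ₂) = 5.36 → ξ₁ = 5.36 ξ₂.
Substitute: (1·5.36 + 2) ξ₂ = 72.5 → ξ₂ = 9.851 mol/min, ξ₁ = 52.8 mol/min.
Outlet amounts (n = n₀ + Σ ν·ξ):
  D: 250 − 1(52.8) − 2(9.851) = 177.5
  E: 0 + 1(52.8) = 52.8
  H: 0 + 1(9.851) = 9.851
  G: 0 + 2(9.851) = 19.7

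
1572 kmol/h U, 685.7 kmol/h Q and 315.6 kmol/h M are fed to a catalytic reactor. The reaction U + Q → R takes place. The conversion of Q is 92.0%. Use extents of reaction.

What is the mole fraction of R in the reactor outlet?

0.325

Q reacted = 0.92 × 685.7 = 630.8 kmol/h; ν_Q = −1, so ξ = 630.8/1 = 630.8 kmol/h.
Outlet amounts (n = n₀ + ν ξ):
  U: 1572 − 1(630.8) = 941.2
  Q: 685.7 − 1(630.8) = 54.86
  R: 0 + 1(630.8) = 630.8
  M: 315.6 (inert)
Total out = 1942 kmol/h; y_R = 630.8 / 1942 = 0.3248.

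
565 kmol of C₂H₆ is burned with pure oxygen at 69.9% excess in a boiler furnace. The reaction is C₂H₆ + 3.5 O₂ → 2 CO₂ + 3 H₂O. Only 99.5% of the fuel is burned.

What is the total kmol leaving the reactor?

Stoichiometric O₂ = 3.5 × 565 = 1978 kmol; O₂ fed = 1978 × 1.699 = 3360 kmol.
Fuel reacted = 0.995 × 565 → ξ = 562.2 kmol.
Outlet (n = n₀ + ν ξ):
  C₂H₆: 565 − 1(562.2) = 2.825
  O₂: 3360 − 3.5(562.2) = 1392
  CO₂: 0 + 2(562.2) = 1124
  H₂O: 0 + 3(562.2) = 1687
Total out = 2.825 + 1392 + 1124 + 1687 = 4206 kmol.

4210 kmol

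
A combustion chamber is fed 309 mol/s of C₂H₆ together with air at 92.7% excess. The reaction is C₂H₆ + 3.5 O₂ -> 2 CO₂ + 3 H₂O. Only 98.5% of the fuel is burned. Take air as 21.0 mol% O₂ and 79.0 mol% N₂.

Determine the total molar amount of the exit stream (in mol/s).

Stoichiometric O₂ = 3.5 × 309 = 1082 mol/s; O₂ fed = 1082 × 1.927 = 2084 mol/s.
N₂ fed = 2084 × 79/21 = 7840 mol/s.
Fuel reacted = 0.985 × 309 → ξ = 304.4 mol/s.
Outlet (n = n₀ + ν ξ):
  C₂H₆: 309 − 1(304.4) = 4.635
  O₂: 2084 − 3.5(304.4) = 1019
  N₂: 7840 (inert)
  CO₂: 0 + 2(304.4) = 608.7
  H₂O: 0 + 3(304.4) = 913.1
Total out = 4.635 + 1019 + 7840 + 608.7 + 913.1 = 10390 mol/s.

10400 mol/s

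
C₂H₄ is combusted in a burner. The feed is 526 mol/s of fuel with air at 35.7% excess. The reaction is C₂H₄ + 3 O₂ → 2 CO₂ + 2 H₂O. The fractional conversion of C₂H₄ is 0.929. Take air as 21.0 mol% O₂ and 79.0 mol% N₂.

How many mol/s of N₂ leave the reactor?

8060 mol/s

Stoichiometric O₂ = 3 × 526 = 1578 mol/s; O₂ fed = 1578 × 1.357 = 2141 mol/s.
N₂ fed = 2141 × 79/21 = 8056 mol/s.
Fuel reacted = 0.929 × 526 → ξ = 488.7 mol/s.
Outlet (n = n₀ + ν ξ):
  C₂H₄: 526 − 1(488.7) = 37.35
  O₂: 2141 − 3(488.7) = 675.4
  N₂: 8056 (inert)
  CO₂: 0 + 2(488.7) = 977.3
  H₂O: 0 + 2(488.7) = 977.3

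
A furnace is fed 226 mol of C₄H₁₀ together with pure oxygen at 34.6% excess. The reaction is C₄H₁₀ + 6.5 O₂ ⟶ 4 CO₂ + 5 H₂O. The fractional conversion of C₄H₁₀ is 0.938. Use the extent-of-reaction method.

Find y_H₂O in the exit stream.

Stoichiometric O₂ = 6.5 × 226 = 1469 mol; O₂ fed = 1469 × 1.346 = 1977 mol.
Fuel reacted = 0.938 × 226 → ξ = 212 mol.
Outlet (n = n₀ + ν ξ):
  C₄H₁₀: 226 − 1(212) = 14.01
  O₂: 1977 − 6.5(212) = 599.4
  CO₂: 0 + 4(212) = 848
  H₂O: 0 + 5(212) = 1060
Total out = 2521 mol; y_H₂O = 1060 / 2521 = 0.4204.

0.42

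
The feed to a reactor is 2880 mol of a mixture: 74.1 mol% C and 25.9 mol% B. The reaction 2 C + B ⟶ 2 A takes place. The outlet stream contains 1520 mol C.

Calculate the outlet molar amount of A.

For C: n = n₀ − 2ξ → 1520 = 2134 − 2ξ, giving ξ = 307 mol.
Outlet amounts (n = n₀ + ν ξ):
  C: 2134 − 2(307) = 1520
  B: 745.9 − 1(307) = 438.9
  A: 0 + 2(307) = 614.1

614 mol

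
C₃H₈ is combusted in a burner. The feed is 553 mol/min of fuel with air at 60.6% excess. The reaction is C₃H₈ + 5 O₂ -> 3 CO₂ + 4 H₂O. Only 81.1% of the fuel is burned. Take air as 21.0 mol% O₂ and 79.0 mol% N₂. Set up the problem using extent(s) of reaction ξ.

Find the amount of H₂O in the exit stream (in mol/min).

1790 mol/min

Stoichiometric O₂ = 5 × 553 = 2765 mol/min; O₂ fed = 2765 × 1.606 = 4441 mol/min.
N₂ fed = 4441 × 79/21 = 16710 mol/min.
Fuel reacted = 0.811 × 553 → ξ = 448.5 mol/min.
Outlet (n = n₀ + ν ξ):
  C₃H₈: 553 − 1(448.5) = 104.5
  O₂: 4441 − 5(448.5) = 2198
  N₂: 16710 (inert)
  CO₂: 0 + 3(448.5) = 1345
  H₂O: 0 + 4(448.5) = 1794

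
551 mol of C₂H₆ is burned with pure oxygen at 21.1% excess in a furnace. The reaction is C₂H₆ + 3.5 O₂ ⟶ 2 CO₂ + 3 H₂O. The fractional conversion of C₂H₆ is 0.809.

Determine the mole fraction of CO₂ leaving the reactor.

0.287

Stoichiometric O₂ = 3.5 × 551 = 1928 mol; O₂ fed = 1928 × 1.211 = 2335 mol.
Fuel reacted = 0.809 × 551 → ξ = 445.8 mol.
Outlet (n = n₀ + ν ξ):
  C₂H₆: 551 − 1(445.8) = 105.2
  O₂: 2335 − 3.5(445.8) = 775.3
  CO₂: 0 + 2(445.8) = 891.5
  H₂O: 0 + 3(445.8) = 1337
Total out = 3109 mol; y_CO₂ = 891.5 / 3109 = 0.2867.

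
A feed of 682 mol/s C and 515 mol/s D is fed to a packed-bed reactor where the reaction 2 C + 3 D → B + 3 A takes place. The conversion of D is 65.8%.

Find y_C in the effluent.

D reacted = 0.658 × 515 = 338.9 mol/s; ν_D = −3, so ξ = 338.9/3 = 113 mol/s.
Outlet amounts (n = n₀ + ν ξ):
  C: 682 − 2(113) = 456.1
  D: 515 − 3(113) = 176.1
  B: 0 + 1(113) = 113
  A: 0 + 3(113) = 338.9
Total out = 1084 mol/s; y_C = 456.1 / 1084 = 0.4207.

0.421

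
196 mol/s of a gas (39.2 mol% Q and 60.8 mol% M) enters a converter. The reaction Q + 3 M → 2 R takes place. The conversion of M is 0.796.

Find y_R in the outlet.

M reacted = 0.796 × 119.2 = 94.86 mol/s; ν_M = −3, so ξ = 94.86/3 = 31.62 mol/s.
Outlet amounts (n = n₀ + ν ξ):
  Q: 76.83 − 1(31.62) = 45.21
  M: 119.2 − 3(31.62) = 24.31
  R: 0 + 2(31.62) = 63.24
Total out = 132.8 mol/s; y_R = 63.24 / 132.8 = 0.4763.

0.476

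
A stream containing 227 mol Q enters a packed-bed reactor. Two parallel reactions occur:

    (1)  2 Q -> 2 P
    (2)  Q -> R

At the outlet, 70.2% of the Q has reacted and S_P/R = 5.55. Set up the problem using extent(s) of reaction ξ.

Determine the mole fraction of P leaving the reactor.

Conversion of Q: Q consumed = 0.702 × 227 = 159.4 mol = 2ξ₁ + 1ξ₂.
Selectivity: 2ξ₁ / (1ξ₂) = 5.55 → ξ₁ = 2.775 ξ₂.
Substitute: (2·2.775 + 1) ξ₂ = 159.4 → ξ₂ = 24.33 mol, ξ₁ = 67.51 mol.
Outlet amounts (n = n₀ + Σ ν·ξ):
  Q: 227 − 2(67.51) − 1(24.33) = 67.65
  P: 0 + 2(67.51) = 135
  R: 0 + 1(24.33) = 24.33
Total out = 227 mol; y_P = 135 / 227 = 0.5948.

0.595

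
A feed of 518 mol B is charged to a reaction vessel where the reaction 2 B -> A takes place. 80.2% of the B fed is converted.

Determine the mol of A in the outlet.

B reacted = 0.802 × 518 = 415.4 mol; ν_B = −2, so ξ = 415.4/2 = 207.7 mol.
Outlet amounts (n = n₀ + ν ξ):
  B: 518 − 2(207.7) = 102.6
  A: 0 + 1(207.7) = 207.7

208 mol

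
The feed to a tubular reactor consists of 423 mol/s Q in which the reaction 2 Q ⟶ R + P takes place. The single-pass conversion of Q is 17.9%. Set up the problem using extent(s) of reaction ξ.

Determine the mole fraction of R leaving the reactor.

0.0895

Q reacted = 0.179 × 423 = 75.72 mol/s; ν_Q = −2, so ξ = 75.72/2 = 37.86 mol/s.
Outlet amounts (n = n₀ + ν ξ):
  Q: 423 − 2(37.86) = 347.3
  R: 0 + 1(37.86) = 37.86
  P: 0 + 1(37.86) = 37.86
Total out = 423 mol/s; y_R = 37.86 / 423 = 0.0895.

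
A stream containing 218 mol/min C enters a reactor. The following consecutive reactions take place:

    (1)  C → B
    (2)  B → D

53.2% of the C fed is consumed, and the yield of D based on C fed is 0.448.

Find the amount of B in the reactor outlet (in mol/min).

18.3 mol/min

Conversion of C: C consumed = 1ξ₁ = 0.532 × 218 → ξ₁ = 116 mol/min.
Yield of D: 1ξ₂ / 218 = 0.448 → ξ₂ = 97.66 mol/min.
Outlet amounts (n = n₀ + Σ ν·ξ):
  C: 218 − 1(116) = 102
  B: 0 + 1(116) − 1(97.66) = 18.31
  D: 0 + 1(97.66) = 97.66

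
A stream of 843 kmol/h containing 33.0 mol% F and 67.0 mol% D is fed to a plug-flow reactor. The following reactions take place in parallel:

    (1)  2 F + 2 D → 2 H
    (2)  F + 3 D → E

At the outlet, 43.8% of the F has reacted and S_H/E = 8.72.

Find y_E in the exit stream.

0.018

Conversion of F: F consumed = 0.438 × 278.2 = 121.8 kmol/h = 2ξ₁ + 1ξ₂.
Selectivity: 2ξ₁ / (1ξ₂) = 8.72 → ξ₁ = 4.36 ξ₂.
Substitute: (2·4.36 + 1) ξ₂ = 121.8 → ξ₂ = 12.54 kmol/h, ξ₁ = 54.66 kmol/h.
Outlet amounts (n = n₀ + Σ ν·ξ):
  F: 278.2 − 2(54.66) − 1(12.54) = 156.3
  D: 564.8 − 2(54.66) − 3(12.54) = 417.9
  H: 0 + 2(54.66) = 109.3
  E: 0 + 1(12.54) = 12.54
Total out = 696.1 kmol/h; y_E = 12.54 / 696.1 = 0.01801.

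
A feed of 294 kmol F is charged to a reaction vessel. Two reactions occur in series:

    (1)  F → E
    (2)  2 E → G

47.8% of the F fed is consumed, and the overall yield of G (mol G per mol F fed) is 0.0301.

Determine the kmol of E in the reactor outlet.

123 kmol

Conversion of F: F consumed = 1ξ₁ = 0.478 × 294 → ξ₁ = 140.5 kmol.
Yield of G: 1ξ₂ / 294 = 0.0301 → ξ₂ = 8.849 kmol.
Outlet amounts (n = n₀ + Σ ν·ξ):
  F: 294 − 1(140.5) = 153.5
  E: 0 + 1(140.5) − 2(8.849) = 122.8
  G: 0 + 1(8.849) = 8.849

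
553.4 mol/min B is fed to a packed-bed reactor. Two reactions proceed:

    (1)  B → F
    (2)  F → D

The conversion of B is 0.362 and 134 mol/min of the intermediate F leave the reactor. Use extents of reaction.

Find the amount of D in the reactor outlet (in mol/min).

Conversion of B: B consumed = 1ξ₁ = 0.362 × 553.4 → ξ₁ = 200.3 mol/min.
F balance: n_F = 0 + 1ξ₁ − 1ξ₂ = 134 → ξ₂ = (1·200.3 − 134)/1 = 66.33 mol/min.
Outlet amounts (n = n₀ + Σ ν·ξ):
  B: 553.4 − 1(200.3) = 353.1
  F: 0 + 1(200.3) − 1(66.33) = 134
  D: 0 + 1(66.33) = 66.33

66.3 mol/min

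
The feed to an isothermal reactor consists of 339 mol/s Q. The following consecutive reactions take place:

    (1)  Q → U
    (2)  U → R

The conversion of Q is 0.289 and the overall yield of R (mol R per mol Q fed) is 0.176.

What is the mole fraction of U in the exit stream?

0.113

Conversion of Q: Q consumed = 1ξ₁ = 0.289 × 339 → ξ₁ = 97.97 mol/s.
Yield of R: 1ξ₂ / 339 = 0.176 → ξ₂ = 59.66 mol/s.
Outlet amounts (n = n₀ + Σ ν·ξ):
  Q: 339 − 1(97.97) = 241
  U: 0 + 1(97.97) − 1(59.66) = 38.31
  R: 0 + 1(59.66) = 59.66
Total out = 339 mol/s; y_U = 38.31 / 339 = 0.113.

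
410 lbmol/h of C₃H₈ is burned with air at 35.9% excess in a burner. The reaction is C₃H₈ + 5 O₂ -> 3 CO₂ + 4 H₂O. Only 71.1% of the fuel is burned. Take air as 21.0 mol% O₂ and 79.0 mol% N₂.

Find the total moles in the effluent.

14000 lbmol/h

Stoichiometric O₂ = 5 × 410 = 2050 lbmol/h; O₂ fed = 2050 × 1.359 = 2786 lbmol/h.
N₂ fed = 2786 × 79/21 = 10480 lbmol/h.
Fuel reacted = 0.711 × 410 → ξ = 291.5 lbmol/h.
Outlet (n = n₀ + ν ξ):
  C₃H₈: 410 − 1(291.5) = 118.5
  O₂: 2786 − 5(291.5) = 1328
  N₂: 10480 (inert)
  CO₂: 0 + 3(291.5) = 874.5
  H₂O: 0 + 4(291.5) = 1166
Total out = 118.5 + 1328 + 10480 + 874.5 + 1166 = 13970 lbmol/h.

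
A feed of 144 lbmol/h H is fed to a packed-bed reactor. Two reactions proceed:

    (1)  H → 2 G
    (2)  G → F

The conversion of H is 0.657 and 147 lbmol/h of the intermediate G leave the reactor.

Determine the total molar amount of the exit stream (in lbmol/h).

239 lbmol/h

Conversion of H: H consumed = 1ξ₁ = 0.657 × 144 → ξ₁ = 94.61 lbmol/h.
G balance: n_G = 0 + 2ξ₁ − 1ξ₂ = 147 → ξ₂ = (2·94.61 − 147)/1 = 42.22 lbmol/h.
Outlet amounts (n = n₀ + Σ ν·ξ):
  H: 144 − 1(94.61) = 49.39
  G: 0 + 2(94.61) − 1(42.22) = 147
  F: 0 + 1(42.22) = 42.22
Total out = 49.39 + 147 + 42.22 = 238.6 lbmol/h.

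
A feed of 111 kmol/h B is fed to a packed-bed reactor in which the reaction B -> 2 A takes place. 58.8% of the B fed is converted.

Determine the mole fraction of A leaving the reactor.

B reacted = 0.588 × 111 = 65.27 kmol/h; ν_B = −1, so ξ = 65.27/1 = 65.27 kmol/h.
Outlet amounts (n = n₀ + ν ξ):
  B: 111 − 1(65.27) = 45.73
  A: 0 + 2(65.27) = 130.5
Total out = 176.3 kmol/h; y_A = 130.5 / 176.3 = 0.7406.

0.741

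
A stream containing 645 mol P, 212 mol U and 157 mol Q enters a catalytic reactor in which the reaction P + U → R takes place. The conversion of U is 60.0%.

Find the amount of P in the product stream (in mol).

518 mol

U reacted = 0.6 × 212 = 127.2 mol; ν_U = −1, so ξ = 127.2/1 = 127.2 mol.
Outlet amounts (n = n₀ + ν ξ):
  P: 645 − 1(127.2) = 517.8
  U: 212 − 1(127.2) = 84.8
  R: 0 + 1(127.2) = 127.2
  Q: 157 (inert)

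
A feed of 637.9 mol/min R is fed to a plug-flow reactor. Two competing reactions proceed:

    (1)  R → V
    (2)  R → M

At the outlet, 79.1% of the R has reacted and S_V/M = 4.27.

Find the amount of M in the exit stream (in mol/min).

Conversion of R: R consumed = 0.791 × 637.9 = 504.6 mol/min = 1ξ₁ + 1ξ₂.
Selectivity: 1ξ₁ / (1ξ₂) = 4.27 → ξ₁ = 4.27 ξ₂.
Substitute: (1·4.27 + 1) ξ₂ = 504.6 → ξ₂ = 95.75 mol/min, ξ₁ = 408.8 mol/min.
Outlet amounts (n = n₀ + Σ ν·ξ):
  R: 637.9 − 1(408.8) − 1(95.75) = 133.3
  V: 0 + 1(408.8) = 408.8
  M: 0 + 1(95.75) = 95.75

95.7 mol/min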